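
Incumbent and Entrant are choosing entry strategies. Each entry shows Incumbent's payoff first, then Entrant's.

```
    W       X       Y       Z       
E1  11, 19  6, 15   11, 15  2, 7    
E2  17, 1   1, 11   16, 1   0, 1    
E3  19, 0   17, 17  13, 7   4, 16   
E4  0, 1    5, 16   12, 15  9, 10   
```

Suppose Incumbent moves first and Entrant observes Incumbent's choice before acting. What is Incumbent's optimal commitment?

E3

Work backward from Entrant's decision.
- E1: Entrant compares 19, 15, 15, 7 and picks W; Incumbent would get 11.
- E2: Entrant compares 1, 11, 1, 1 and picks X; Incumbent would get 1.
- E3: Entrant compares 0, 17, 7, 16 and picks X; Incumbent would get 17.
- E4: Entrant compares 1, 16, 15, 10 and picks X; Incumbent would get 5.
Among 11, 1, 17, 5, the best is 17 at E3. Subgame-perfect outcome: (E3, X) with payoffs (17, 17).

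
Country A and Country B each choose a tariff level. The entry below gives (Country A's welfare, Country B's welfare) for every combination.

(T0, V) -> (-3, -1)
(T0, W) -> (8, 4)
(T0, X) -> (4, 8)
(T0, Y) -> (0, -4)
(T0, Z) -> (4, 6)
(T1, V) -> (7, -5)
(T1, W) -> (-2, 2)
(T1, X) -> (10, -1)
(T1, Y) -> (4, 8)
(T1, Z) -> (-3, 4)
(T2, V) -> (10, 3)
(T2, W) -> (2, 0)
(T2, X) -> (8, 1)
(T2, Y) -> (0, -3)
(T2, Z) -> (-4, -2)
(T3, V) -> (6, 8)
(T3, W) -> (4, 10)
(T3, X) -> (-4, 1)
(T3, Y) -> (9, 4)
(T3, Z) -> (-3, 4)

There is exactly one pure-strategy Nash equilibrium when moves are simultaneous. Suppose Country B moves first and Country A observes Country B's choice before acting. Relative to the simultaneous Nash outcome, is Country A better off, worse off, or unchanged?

worse off

Solve by backward induction (Country B leads).
- V: Country A compares -3, 7, 10, 6 and picks T2; Country B would get 3.
- W: Country A compares 8, -2, 2, 4 and picks T0; Country B would get 4.
- X: Country A compares 4, 10, 8, -4 and picks T1; Country B would get -1.
- Y: Country A compares 0, 4, 0, 9 and picks T3; Country B would get 4.
- Z: Country A compares 4, -3, -4, -3 and picks T0; Country B would get 6.
Among 3, 4, -1, 4, 6, the best is 6 at Z. Subgame-perfect outcome: (T0, Z) with payoffs (4, 6).
Now find the simultaneous Nash equilibrium.
Country A's best replies: V→T2; W→T0; X→T1; Y→T3; Z→T0.
Country B's best replies: T0→X; T1→Y; T2→V; T3→W.
The unique mutual best reply is (T2, V), giving (10, 3).
Country A earns 4 sequentially versus 10 at the Nash outcome: worse off.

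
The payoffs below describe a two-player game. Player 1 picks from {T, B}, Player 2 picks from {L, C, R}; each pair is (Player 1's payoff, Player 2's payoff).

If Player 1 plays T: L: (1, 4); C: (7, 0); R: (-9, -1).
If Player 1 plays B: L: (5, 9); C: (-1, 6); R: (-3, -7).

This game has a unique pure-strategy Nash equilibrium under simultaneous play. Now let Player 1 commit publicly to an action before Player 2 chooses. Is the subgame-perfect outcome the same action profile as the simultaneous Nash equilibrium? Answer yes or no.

Solve by backward induction (Player 1 leads).
- T: BR = L, leader payoff 1.
- B: BR = L, leader payoff 5.
Among 1, 5, the best is 5 at B. Subgame-perfect outcome: (B, L) with payoffs (5, 9).
For the simultaneous game, intersect best replies.
Player 1's best replies: L→B; C→T; R→B.
Player 2's best replies: T→L; B→L.
The unique mutual best reply is (B, L), giving (5, 9).
Sequential outcome (B, L) coincides with the Nash profile (B, L).

yes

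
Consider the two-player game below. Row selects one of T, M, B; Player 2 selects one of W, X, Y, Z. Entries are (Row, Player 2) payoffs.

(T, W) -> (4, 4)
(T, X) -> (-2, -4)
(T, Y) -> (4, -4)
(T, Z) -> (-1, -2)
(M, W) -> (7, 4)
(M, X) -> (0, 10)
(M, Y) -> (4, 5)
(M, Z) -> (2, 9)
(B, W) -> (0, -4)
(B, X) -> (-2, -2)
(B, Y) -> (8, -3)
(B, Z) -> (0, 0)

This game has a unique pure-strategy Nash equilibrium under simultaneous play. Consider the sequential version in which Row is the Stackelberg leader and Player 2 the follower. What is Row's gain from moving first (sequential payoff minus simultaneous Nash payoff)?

4

Solve by backward induction (Row leads).
- T: BR = W, leader payoff 4.
- M: BR = X, leader payoff 0.
- B: BR = Z, leader payoff 0.
Row's induced payoffs are 4, 0, 0, so Row commits to T. Subgame-perfect outcome: (T, W) with payoffs (4, 4).
For the simultaneous game, intersect best replies.
Row's best replies: W→M; X→M; Y→B; Z→M.
Player 2's best replies: T→W; M→X; B→Z.
Only (M, X) has each player best-responding; Nash payoffs (0, 10).
Row's commitment gain: 4 − 0 = 4.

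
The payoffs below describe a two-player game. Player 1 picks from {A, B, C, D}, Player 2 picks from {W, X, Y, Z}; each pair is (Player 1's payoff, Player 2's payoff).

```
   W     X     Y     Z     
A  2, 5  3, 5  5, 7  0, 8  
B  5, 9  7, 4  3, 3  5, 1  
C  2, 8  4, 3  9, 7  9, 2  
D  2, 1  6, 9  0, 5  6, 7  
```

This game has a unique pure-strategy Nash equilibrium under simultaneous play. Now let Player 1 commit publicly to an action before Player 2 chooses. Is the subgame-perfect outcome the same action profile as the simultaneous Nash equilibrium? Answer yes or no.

no

Solve by backward induction (Player 1 leads).
- A → Player 2 plays Z (best of 5, 5, 7, 8); Player 1 gets 0.
- B → Player 2 plays W (best of 9, 4, 3, 1); Player 1 gets 5.
- C → Player 2 plays W (best of 8, 3, 7, 2); Player 1 gets 2.
- D → Player 2 plays X (best of 1, 9, 5, 7); Player 1 gets 6.
Player 1's induced payoffs are 0, 5, 2, 6, so Player 1 commits to D. Subgame-perfect outcome: (D, X) with payoffs (6, 9).
For the simultaneous game, intersect best replies.
Player 1's best replies: W→B; X→B; Y→C; Z→C.
Player 2's best replies: A→Z; B→W; C→W; D→X.
Only (B, W) has each player best-responding; Nash payoffs (5, 9).
Sequential outcome (D, X) differs from the Nash profile (B, W).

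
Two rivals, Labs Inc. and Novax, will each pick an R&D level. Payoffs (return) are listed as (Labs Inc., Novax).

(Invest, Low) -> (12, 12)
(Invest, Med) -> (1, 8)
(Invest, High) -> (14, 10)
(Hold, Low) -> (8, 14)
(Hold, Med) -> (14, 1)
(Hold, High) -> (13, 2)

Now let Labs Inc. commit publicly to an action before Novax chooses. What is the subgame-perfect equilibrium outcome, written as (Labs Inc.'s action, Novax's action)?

Backward induction with Labs Inc. moving first.
- Invest → Novax plays Low (best of 12, 8, 10); Labs Inc. gets 12.
- Hold → Novax plays Low (best of 14, 1, 2); Labs Inc. gets 8.
Maximizing over 12, 8, Labs Inc. chooses Invest. Subgame-perfect outcome: (Invest, Low) with payoffs (12, 12).

(Invest, Low)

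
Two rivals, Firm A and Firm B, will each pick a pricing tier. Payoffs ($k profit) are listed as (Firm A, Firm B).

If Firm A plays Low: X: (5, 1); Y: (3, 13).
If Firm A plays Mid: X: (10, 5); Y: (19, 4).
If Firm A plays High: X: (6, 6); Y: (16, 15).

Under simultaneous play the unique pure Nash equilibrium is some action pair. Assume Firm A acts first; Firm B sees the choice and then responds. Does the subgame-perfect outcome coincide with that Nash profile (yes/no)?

no

Solve by backward induction (Firm A leads).
- Low: BR = Y, leader payoff 3.
- Mid: BR = X, leader payoff 10.
- High: BR = Y, leader payoff 16.
Among 3, 10, 16, the best is 16 at High. Subgame-perfect outcome: (High, Y) with payoffs (16, 15).
Under simultaneous play:
Firm A's best replies: X→Mid; Y→Mid.
Firm B's best replies: Low→Y; Mid→X; High→Y.
The unique mutual best reply is (Mid, X), giving (10, 5).
Sequential outcome (High, Y) differs from the Nash profile (Mid, X).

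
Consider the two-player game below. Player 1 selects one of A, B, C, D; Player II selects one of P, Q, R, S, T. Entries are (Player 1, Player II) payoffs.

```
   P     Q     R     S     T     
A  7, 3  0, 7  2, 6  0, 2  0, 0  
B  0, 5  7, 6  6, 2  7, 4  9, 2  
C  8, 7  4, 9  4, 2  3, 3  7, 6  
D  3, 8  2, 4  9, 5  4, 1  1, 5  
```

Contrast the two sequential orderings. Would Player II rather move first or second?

If Player 1 leads: Player II's best replies are A→Q, B→Q, C→Q, D→P; Player 1's induced payoffs 0, 7, 4, 3; outcome (B, Q), payoffs (7, 6).
If Player II leads: Player 1's best replies are P→C, Q→B, R→D, S→B, T→B; Player II's induced payoffs 7, 6, 5, 4, 2; outcome (C, P), payoffs (8, 7).
Player II gets 7 moving first and 6 moving second, so Player II prefers to move first.

first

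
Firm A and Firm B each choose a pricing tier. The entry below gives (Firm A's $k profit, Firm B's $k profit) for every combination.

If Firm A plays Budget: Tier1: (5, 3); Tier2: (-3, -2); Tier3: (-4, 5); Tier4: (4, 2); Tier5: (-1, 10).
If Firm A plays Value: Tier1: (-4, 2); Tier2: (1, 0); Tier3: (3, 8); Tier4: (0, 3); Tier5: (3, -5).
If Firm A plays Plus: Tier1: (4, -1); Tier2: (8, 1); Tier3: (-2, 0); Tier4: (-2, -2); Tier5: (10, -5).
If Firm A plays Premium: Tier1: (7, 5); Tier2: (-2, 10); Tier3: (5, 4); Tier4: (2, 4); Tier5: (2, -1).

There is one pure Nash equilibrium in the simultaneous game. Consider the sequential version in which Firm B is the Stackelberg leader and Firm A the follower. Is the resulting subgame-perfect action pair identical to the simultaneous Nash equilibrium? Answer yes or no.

no

Backward induction with Firm B moving first.
- Tier1: Firm A compares 5, -4, 4, 7 and picks Premium; Firm B would get 5.
- Tier2: Firm A compares -3, 1, 8, -2 and picks Plus; Firm B would get 1.
- Tier3: Firm A compares -4, 3, -2, 5 and picks Premium; Firm B would get 4.
- Tier4: Firm A compares 4, 0, -2, 2 and picks Budget; Firm B would get 2.
- Tier5: Firm A compares -1, 3, 10, 2 and picks Plus; Firm B would get -5.
Firm B's induced payoffs are 5, 1, 4, 2, -5, so Firm B commits to Tier1. Subgame-perfect outcome: (Premium, Tier1) with payoffs (7, 5).
For the simultaneous game, intersect best replies.
Firm A's best replies: Tier1→Premium; Tier2→Plus; Tier3→Premium; Tier4→Budget; Tier5→Plus.
Firm B's best replies: Budget→Tier5; Value→Tier3; Plus→Tier2; Premium→Tier2.
The unique mutual best reply is (Plus, Tier2), giving (8, 1).
Sequential outcome (Premium, Tier1) differs from the Nash profile (Plus, Tier2).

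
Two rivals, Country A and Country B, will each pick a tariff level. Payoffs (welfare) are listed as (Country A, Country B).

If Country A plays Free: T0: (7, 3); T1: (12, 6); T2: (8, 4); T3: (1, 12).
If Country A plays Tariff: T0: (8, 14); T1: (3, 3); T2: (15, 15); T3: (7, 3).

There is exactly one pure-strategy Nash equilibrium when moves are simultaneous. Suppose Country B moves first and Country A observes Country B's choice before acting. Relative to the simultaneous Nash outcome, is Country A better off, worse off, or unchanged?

Country A best-responds to each possible Country B move:
- T0 → Country A plays Tariff (best of 7, 8); Country B gets 14.
- T1 → Country A plays Free (best of 12, 3); Country B gets 6.
- T2 → Country A plays Tariff (best of 8, 15); Country B gets 15.
- T3 → Country A plays Tariff (best of 1, 7); Country B gets 3.
Country B's induced payoffs are 14, 6, 15, 3, so Country B commits to T2. Subgame-perfect outcome: (Tariff, T2) with payoffs (15, 15).
For the simultaneous game, intersect best replies.
Country A's best replies: T0→Tariff; T1→Free; T2→Tariff; T3→Tariff.
Country B's best replies: Free→T3; Tariff→T2.
Only (Tariff, T2) has each player best-responding; Nash payoffs (15, 15).
Country A earns 15 sequentially versus 15 at the Nash outcome: unchanged.

unchanged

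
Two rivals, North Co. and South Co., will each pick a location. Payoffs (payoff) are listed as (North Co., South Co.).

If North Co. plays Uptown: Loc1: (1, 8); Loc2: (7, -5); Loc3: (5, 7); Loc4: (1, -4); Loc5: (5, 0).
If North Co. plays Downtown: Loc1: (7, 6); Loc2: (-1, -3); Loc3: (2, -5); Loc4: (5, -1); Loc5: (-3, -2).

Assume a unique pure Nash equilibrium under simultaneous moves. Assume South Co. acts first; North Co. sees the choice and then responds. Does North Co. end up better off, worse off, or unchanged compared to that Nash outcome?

worse off

North Co. best-responds to each possible South Co. move:
- Loc1: BR = Downtown, leader payoff 6.
- Loc2: BR = Uptown, leader payoff -5.
- Loc3: BR = Uptown, leader payoff 7.
- Loc4: BR = Downtown, leader payoff -1.
- Loc5: BR = Uptown, leader payoff 0.
South Co.'s induced payoffs are 6, -5, 7, -1, 0, so South Co. commits to Loc3. Subgame-perfect outcome: (Uptown, Loc3) with payoffs (5, 7).
For the simultaneous game, intersect best replies.
North Co.'s best replies: Loc1→Downtown; Loc2→Uptown; Loc3→Uptown; Loc4→Downtown; Loc5→Uptown.
South Co.'s best replies: Uptown→Loc1; Downtown→Loc1.
The unique mutual best reply is (Downtown, Loc1), giving (7, 6).
North Co. earns 5 sequentially versus 7 at the Nash outcome: worse off.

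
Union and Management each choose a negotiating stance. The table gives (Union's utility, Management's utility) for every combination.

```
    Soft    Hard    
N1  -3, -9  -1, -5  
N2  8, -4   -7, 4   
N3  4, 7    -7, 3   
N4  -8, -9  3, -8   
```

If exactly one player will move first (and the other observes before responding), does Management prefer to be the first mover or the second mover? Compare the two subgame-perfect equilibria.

If Union leads: Management's best replies are N1→Hard, N2→Hard, N3→Soft, N4→Hard; Union's induced payoffs -1, -7, 4, 3; outcome (N3, Soft), payoffs (4, 7).
If Management leads: Union's best replies are Soft→N2, Hard→N4; Management's induced payoffs -4, -8; outcome (N2, Soft), payoffs (8, -4).
Management gets -4 moving first and 7 moving second, so Management prefers to move second.

second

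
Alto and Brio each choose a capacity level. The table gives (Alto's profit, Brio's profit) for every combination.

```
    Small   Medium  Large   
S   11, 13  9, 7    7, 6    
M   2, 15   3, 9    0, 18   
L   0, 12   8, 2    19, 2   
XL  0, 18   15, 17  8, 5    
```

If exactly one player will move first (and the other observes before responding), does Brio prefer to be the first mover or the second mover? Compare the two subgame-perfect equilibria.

If Alto leads: Brio's best replies are S→Small, M→Large, L→Small, XL→Small; Alto's induced payoffs 11, 0, 0, 0; outcome (S, Small), payoffs (11, 13).
If Brio leads: Alto's best replies are Small→S, Medium→XL, Large→L; Brio's induced payoffs 13, 17, 2; outcome (XL, Medium), payoffs (15, 17).
Brio gets 17 moving first and 13 moving second, so Brio prefers to move first.

first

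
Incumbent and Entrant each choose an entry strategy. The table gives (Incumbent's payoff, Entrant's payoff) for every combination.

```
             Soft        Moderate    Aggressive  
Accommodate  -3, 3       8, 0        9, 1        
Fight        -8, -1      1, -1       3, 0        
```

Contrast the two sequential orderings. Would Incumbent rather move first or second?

first

If Incumbent leads: Entrant's best replies are Accommodate→Soft, Fight→Aggressive; Incumbent's induced payoffs -3, 3; outcome (Fight, Aggressive), payoffs (3, 0).
If Entrant leads: Incumbent's best replies are Soft→Accommodate, Moderate→Accommodate, Aggressive→Accommodate; Entrant's induced payoffs 3, 0, 1; outcome (Accommodate, Soft), payoffs (-3, 3).
Incumbent gets 3 moving first and -3 moving second, so Incumbent prefers to move first.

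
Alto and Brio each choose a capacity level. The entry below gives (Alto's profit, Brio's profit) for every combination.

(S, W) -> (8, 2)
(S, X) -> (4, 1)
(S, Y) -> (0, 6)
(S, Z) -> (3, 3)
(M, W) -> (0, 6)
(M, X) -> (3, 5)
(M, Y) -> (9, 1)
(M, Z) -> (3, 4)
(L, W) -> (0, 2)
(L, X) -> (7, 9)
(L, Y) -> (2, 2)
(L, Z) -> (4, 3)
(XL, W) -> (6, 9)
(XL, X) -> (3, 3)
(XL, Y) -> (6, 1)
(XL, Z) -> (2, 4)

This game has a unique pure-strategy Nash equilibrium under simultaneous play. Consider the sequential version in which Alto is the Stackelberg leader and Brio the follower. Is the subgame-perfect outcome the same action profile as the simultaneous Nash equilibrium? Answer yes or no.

Brio best-responds to each possible Alto move:
- S: Brio compares 2, 1, 6, 3 and picks Y; Alto would get 0.
- M: Brio compares 6, 5, 1, 4 and picks W; Alto would get 0.
- L: Brio compares 2, 9, 2, 3 and picks X; Alto would get 7.
- XL: Brio compares 9, 3, 1, 4 and picks W; Alto would get 6.
Among 0, 0, 7, 6, the best is 7 at L. Subgame-perfect outcome: (L, X) with payoffs (7, 9).
For the simultaneous game, intersect best replies.
Alto's best replies: W→S; X→L; Y→M; Z→L.
Brio's best replies: S→Y; M→W; L→X; XL→W.
The unique mutual best reply is (L, X), giving (7, 9).
Sequential outcome (L, X) coincides with the Nash profile (L, X).

yes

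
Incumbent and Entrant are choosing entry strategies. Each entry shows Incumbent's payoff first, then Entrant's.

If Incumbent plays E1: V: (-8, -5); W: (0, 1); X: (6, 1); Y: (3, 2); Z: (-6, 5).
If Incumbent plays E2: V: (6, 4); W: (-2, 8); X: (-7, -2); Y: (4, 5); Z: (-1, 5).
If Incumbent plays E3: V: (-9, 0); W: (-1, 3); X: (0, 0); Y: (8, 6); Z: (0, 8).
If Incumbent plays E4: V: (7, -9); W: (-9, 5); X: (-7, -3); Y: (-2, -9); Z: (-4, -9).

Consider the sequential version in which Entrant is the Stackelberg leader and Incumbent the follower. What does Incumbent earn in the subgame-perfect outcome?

Work backward from Incumbent's decision.
- V: Incumbent compares -8, 6, -9, 7 and picks E4; Entrant would get -9.
- W: Incumbent compares 0, -2, -1, -9 and picks E1; Entrant would get 1.
- X: Incumbent compares 6, -7, 0, -7 and picks E1; Entrant would get 1.
- Y: Incumbent compares 3, 4, 8, -2 and picks E3; Entrant would get 6.
- Z: Incumbent compares -6, -1, 0, -4 and picks E3; Entrant would get 8.
Entrant's induced payoffs are -9, 1, 1, 6, 8, so Entrant commits to Z. Subgame-perfect outcome: (E3, Z) with payoffs (0, 8).

0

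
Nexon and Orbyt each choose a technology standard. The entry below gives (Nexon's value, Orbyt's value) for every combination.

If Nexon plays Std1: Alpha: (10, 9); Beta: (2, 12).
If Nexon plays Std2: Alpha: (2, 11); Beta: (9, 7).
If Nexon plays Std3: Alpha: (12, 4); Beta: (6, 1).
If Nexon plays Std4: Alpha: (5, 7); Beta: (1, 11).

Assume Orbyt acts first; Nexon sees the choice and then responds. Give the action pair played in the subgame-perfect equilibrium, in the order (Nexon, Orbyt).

(Std2, Beta)

Solve by backward induction (Orbyt leads).
- Alpha: BR = Std3, leader payoff 4.
- Beta: BR = Std2, leader payoff 7.
Maximizing over 4, 7, Orbyt chooses Beta. Subgame-perfect outcome: (Std2, Beta) with payoffs (9, 7).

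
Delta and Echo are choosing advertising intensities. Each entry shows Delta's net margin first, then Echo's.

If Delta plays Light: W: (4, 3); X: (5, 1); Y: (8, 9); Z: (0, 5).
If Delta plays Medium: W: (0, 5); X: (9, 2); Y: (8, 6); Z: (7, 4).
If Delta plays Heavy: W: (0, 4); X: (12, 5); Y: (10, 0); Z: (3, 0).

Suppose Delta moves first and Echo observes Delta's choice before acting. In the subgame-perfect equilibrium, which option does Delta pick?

Work backward from Echo's decision.
- Light: Echo compares 3, 1, 9, 5 and picks Y; Delta would get 8.
- Medium: Echo compares 5, 2, 6, 4 and picks Y; Delta would get 8.
- Heavy: Echo compares 4, 5, 0, 0 and picks X; Delta would get 12.
Delta's induced payoffs are 8, 8, 12, so Delta commits to Heavy. Subgame-perfect outcome: (Heavy, X) with payoffs (12, 5).

Heavy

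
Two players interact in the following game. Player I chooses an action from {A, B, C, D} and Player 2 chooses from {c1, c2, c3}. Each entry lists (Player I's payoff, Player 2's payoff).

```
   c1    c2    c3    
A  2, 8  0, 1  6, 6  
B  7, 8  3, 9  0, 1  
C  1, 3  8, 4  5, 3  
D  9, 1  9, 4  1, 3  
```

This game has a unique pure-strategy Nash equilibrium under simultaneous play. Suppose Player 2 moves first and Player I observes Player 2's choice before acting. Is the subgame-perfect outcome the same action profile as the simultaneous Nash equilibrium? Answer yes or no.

Work backward from Player I's decision.
- c1: BR = D, leader payoff 1.
- c2: BR = D, leader payoff 4.
- c3: BR = A, leader payoff 6.
Among 1, 4, 6, the best is 6 at c3. Subgame-perfect outcome: (A, c3) with payoffs (6, 6).
Under simultaneous play:
Player I's best replies: c1→D; c2→D; c3→A.
Player 2's best replies: A→c1; B→c2; C→c2; D→c2.
Only (D, c2) has each player best-responding; Nash payoffs (9, 4).
Sequential outcome (A, c3) differs from the Nash profile (D, c2).

no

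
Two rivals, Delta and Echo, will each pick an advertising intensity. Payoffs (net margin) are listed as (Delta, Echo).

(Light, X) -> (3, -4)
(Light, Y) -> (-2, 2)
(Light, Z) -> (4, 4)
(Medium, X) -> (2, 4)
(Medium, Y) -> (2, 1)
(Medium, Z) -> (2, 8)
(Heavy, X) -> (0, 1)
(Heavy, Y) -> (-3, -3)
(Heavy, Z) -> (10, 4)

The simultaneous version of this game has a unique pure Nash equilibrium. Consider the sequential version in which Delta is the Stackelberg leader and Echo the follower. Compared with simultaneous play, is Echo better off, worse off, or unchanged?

unchanged

Echo best-responds to each possible Delta move:
- Light: Echo compares -4, 2, 4 and picks Z; Delta would get 4.
- Medium: Echo compares 4, 1, 8 and picks Z; Delta would get 2.
- Heavy: Echo compares 1, -3, 4 and picks Z; Delta would get 10.
Among 4, 2, 10, the best is 10 at Heavy. Subgame-perfect outcome: (Heavy, Z) with payoffs (10, 4).
For the simultaneous game, intersect best replies.
Delta's best replies: X→Light; Y→Medium; Z→Heavy.
Echo's best replies: Light→Z; Medium→Z; Heavy→Z.
Only (Heavy, Z) has each player best-responding; Nash payoffs (10, 4).
Echo earns 4 sequentially versus 4 at the Nash outcome: unchanged.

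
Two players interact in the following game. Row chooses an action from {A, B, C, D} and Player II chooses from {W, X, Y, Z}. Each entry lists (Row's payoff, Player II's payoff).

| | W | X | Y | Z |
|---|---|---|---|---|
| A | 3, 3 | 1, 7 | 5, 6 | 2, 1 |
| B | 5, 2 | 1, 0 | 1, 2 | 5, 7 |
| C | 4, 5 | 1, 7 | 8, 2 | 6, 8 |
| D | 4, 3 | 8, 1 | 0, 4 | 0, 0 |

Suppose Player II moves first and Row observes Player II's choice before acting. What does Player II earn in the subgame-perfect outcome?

Row best-responds to each possible Player II move:
- W: BR = B, leader payoff 2.
- X: BR = D, leader payoff 1.
- Y: BR = C, leader payoff 2.
- Z: BR = C, leader payoff 8.
Player II's induced payoffs are 2, 1, 2, 8, so Player II commits to Z. Subgame-perfect outcome: (C, Z) with payoffs (6, 8).

8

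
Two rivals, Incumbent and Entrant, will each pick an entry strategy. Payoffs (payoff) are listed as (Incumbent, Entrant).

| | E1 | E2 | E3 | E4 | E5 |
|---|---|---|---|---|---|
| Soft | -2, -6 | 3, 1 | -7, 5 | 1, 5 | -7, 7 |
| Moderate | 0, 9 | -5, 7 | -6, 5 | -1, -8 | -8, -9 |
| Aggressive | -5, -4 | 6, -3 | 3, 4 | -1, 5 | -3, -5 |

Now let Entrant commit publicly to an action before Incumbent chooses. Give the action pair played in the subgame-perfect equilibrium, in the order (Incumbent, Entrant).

(Moderate, E1)

Solve by backward induction (Entrant leads).
- E1: Incumbent compares -2, 0, -5 and picks Moderate; Entrant would get 9.
- E2: Incumbent compares 3, -5, 6 and picks Aggressive; Entrant would get -3.
- E3: Incumbent compares -7, -6, 3 and picks Aggressive; Entrant would get 4.
- E4: Incumbent compares 1, -1, -1 and picks Soft; Entrant would get 5.
- E5: Incumbent compares -7, -8, -3 and picks Aggressive; Entrant would get -5.
Maximizing over 9, -3, 4, 5, -5, Entrant chooses E1. Subgame-perfect outcome: (Moderate, E1) with payoffs (0, 9).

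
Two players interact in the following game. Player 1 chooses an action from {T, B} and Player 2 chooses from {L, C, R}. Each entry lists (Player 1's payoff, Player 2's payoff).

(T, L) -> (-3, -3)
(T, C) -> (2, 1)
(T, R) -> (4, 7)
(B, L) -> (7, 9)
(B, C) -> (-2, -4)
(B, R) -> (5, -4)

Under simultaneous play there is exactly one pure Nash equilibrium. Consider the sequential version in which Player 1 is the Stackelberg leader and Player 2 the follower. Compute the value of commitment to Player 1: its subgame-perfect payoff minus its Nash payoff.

0

Solve by backward induction (Player 1 leads).
- T: BR = R, leader payoff 4.
- B: BR = L, leader payoff 7.
Player 1's induced payoffs are 4, 7, so Player 1 commits to B. Subgame-perfect outcome: (B, L) with payoffs (7, 9).
Now find the simultaneous Nash equilibrium.
Player 1's best replies: L→B; C→T; R→B.
Player 2's best replies: T→R; B→L.
Only (B, L) has each player best-responding; Nash payoffs (7, 9).
Player 1's commitment gain: 7 − 7 = 0.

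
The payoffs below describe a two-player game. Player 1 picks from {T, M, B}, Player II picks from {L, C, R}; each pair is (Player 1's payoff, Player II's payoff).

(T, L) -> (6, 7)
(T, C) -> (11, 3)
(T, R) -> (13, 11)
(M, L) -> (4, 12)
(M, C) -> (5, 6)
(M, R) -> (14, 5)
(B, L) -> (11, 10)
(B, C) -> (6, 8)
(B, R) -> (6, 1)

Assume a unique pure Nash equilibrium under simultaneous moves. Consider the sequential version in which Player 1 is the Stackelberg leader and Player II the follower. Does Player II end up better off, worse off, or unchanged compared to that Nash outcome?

Solve by backward induction (Player 1 leads).
- T: Player II compares 7, 3, 11 and picks R; Player 1 would get 13.
- M: Player II compares 12, 6, 5 and picks L; Player 1 would get 4.
- B: Player II compares 10, 8, 1 and picks L; Player 1 would get 11.
Player 1's induced payoffs are 13, 4, 11, so Player 1 commits to T. Subgame-perfect outcome: (T, R) with payoffs (13, 11).
For the simultaneous game, intersect best replies.
Player 1's best replies: L→B; C→T; R→M.
Player II's best replies: T→R; M→L; B→L.
Only (B, L) has each player best-responding; Nash payoffs (11, 10).
Player II earns 11 sequentially versus 10 at the Nash outcome: better off.

better off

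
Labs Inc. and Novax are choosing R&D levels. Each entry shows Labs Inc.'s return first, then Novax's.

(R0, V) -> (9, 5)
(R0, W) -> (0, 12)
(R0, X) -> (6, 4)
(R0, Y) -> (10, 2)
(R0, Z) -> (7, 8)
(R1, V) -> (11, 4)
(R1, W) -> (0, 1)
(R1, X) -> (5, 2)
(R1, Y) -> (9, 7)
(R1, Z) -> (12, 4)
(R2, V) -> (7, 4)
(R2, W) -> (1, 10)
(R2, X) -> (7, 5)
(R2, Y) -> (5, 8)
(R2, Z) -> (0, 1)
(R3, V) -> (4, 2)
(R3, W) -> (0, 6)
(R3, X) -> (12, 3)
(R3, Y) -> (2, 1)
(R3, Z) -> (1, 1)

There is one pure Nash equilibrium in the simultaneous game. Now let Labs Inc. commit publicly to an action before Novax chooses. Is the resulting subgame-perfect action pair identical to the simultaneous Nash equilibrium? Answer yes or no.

Backward induction with Labs Inc. moving first.
- R0: BR = W, leader payoff 0.
- R1: BR = Y, leader payoff 9.
- R2: BR = W, leader payoff 1.
- R3: BR = W, leader payoff 0.
Labs Inc.'s induced payoffs are 0, 9, 1, 0, so Labs Inc. commits to R1. Subgame-perfect outcome: (R1, Y) with payoffs (9, 7).
For the simultaneous game, intersect best replies.
Labs Inc.'s best replies: V→R1; W→R2; X→R3; Y→R0; Z→R1.
Novax's best replies: R0→W; R1→Y; R2→W; R3→W.
Only (R2, W) has each player best-responding; Nash payoffs (1, 10).
Sequential outcome (R1, Y) differs from the Nash profile (R2, W).

no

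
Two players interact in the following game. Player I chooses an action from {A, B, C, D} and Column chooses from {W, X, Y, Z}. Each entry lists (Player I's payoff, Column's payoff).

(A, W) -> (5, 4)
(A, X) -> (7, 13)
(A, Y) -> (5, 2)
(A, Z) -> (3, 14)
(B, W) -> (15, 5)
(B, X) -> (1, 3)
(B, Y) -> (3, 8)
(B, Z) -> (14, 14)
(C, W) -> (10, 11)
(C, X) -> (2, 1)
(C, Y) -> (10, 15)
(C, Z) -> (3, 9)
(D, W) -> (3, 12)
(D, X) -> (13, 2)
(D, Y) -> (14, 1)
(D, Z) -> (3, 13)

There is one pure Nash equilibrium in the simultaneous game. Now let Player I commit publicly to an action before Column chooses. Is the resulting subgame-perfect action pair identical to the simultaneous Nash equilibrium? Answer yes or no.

Column best-responds to each possible Player I move:
- A: BR = Z, leader payoff 3.
- B: BR = Z, leader payoff 14.
- C: BR = Y, leader payoff 10.
- D: BR = Z, leader payoff 3.
Player I's induced payoffs are 3, 14, 10, 3, so Player I commits to B. Subgame-perfect outcome: (B, Z) with payoffs (14, 14).
Now find the simultaneous Nash equilibrium.
Player I's best replies: W→B; X→D; Y→D; Z→B.
Column's best replies: A→Z; B→Z; C→Y; D→Z.
The unique mutual best reply is (B, Z), giving (14, 14).
Sequential outcome (B, Z) coincides with the Nash profile (B, Z).

yes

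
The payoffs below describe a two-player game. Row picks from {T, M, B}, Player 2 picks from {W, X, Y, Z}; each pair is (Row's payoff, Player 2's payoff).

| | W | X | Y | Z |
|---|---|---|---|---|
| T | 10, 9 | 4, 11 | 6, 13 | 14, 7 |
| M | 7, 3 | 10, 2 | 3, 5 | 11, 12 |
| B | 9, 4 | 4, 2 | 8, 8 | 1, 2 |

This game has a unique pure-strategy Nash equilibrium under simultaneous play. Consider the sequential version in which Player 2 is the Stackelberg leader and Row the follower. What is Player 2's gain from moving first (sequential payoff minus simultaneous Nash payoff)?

Work backward from Row's decision.
- W → Row plays T (best of 10, 7, 9); Player 2 gets 9.
- X → Row plays M (best of 4, 10, 4); Player 2 gets 2.
- Y → Row plays B (best of 6, 3, 8); Player 2 gets 8.
- Z → Row plays T (best of 14, 11, 1); Player 2 gets 7.
Among 9, 2, 8, 7, the best is 9 at W. Subgame-perfect outcome: (T, W) with payoffs (10, 9).
For the simultaneous game, intersect best replies.
Row's best replies: W→T; X→M; Y→B; Z→T.
Player 2's best replies: T→Y; M→Z; B→Y.
Only (B, Y) has each player best-responding; Nash payoffs (8, 8).
Player 2's commitment gain: 9 − 8 = 1.

1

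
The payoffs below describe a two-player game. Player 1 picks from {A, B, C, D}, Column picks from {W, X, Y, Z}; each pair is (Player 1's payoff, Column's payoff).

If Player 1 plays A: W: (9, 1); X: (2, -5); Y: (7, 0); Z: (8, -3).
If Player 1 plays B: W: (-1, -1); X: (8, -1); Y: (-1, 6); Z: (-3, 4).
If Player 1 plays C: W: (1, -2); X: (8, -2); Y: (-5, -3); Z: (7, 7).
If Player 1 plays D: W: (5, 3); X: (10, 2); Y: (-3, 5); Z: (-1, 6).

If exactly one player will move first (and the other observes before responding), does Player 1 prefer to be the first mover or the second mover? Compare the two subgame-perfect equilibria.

If Player 1 leads: Column's best replies are A→W, B→Y, C→Z, D→Z; Player 1's induced payoffs 9, -1, 7, -1; outcome (A, W), payoffs (9, 1).
If Column leads: Player 1's best replies are W→A, X→D, Y→A, Z→A; Column's induced payoffs 1, 2, 0, -3; outcome (D, X), payoffs (10, 2).
Player 1 gets 9 moving first and 10 moving second, so Player 1 prefers to move second.

second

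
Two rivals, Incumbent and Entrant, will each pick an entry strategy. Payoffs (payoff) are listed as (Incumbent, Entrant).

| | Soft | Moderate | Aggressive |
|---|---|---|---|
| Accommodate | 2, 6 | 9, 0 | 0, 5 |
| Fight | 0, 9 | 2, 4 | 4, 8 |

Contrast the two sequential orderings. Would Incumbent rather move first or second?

If Incumbent leads: Entrant's best replies are Accommodate→Soft, Fight→Soft; Incumbent's induced payoffs 2, 0; outcome (Accommodate, Soft), payoffs (2, 6).
If Entrant leads: Incumbent's best replies are Soft→Accommodate, Moderate→Accommodate, Aggressive→Fight; Entrant's induced payoffs 6, 0, 8; outcome (Fight, Aggressive), payoffs (4, 8).
Incumbent gets 2 moving first and 4 moving second, so Incumbent prefers to move second.

second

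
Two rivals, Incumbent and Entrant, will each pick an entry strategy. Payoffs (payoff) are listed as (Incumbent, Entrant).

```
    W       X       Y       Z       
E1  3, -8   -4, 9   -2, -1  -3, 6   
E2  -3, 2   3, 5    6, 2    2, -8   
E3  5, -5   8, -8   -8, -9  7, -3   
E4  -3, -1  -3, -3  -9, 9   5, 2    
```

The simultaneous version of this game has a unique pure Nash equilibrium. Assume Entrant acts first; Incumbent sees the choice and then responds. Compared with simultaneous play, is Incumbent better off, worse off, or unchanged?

worse off

Backward induction with Entrant moving first.
- W → Incumbent plays E3 (best of 3, -3, 5, -3); Entrant gets -5.
- X → Incumbent plays E3 (best of -4, 3, 8, -3); Entrant gets -8.
- Y → Incumbent plays E2 (best of -2, 6, -8, -9); Entrant gets 2.
- Z → Incumbent plays E3 (best of -3, 2, 7, 5); Entrant gets -3.
Entrant's induced payoffs are -5, -8, 2, -3, so Entrant commits to Y. Subgame-perfect outcome: (E2, Y) with payoffs (6, 2).
For the simultaneous game, intersect best replies.
Incumbent's best replies: W→E3; X→E3; Y→E2; Z→E3.
Entrant's best replies: E1→X; E2→X; E3→Z; E4→Y.
The unique mutual best reply is (E3, Z), giving (7, -3).
Incumbent earns 6 sequentially versus 7 at the Nash outcome: worse off.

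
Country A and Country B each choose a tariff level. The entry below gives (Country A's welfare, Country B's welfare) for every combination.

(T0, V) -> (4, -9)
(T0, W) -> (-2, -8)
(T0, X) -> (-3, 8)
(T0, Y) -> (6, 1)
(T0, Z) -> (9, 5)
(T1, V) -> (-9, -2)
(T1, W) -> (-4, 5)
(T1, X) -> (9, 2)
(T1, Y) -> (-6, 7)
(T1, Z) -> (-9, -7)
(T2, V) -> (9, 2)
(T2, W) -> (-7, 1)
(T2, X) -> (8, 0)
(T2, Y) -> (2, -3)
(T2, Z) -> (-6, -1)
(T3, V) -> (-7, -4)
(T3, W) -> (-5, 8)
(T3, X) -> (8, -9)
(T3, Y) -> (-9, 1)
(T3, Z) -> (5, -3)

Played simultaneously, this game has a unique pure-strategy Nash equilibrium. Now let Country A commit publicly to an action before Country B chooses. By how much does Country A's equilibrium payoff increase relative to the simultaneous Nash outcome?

0

Country B best-responds to each possible Country A move:
- T0 → Country B plays X (best of -9, -8, 8, 1, 5); Country A gets -3.
- T1 → Country B plays Y (best of -2, 5, 2, 7, -7); Country A gets -6.
- T2 → Country B plays V (best of 2, 1, 0, -3, -1); Country A gets 9.
- T3 → Country B plays W (best of -4, 8, -9, 1, -3); Country A gets -5.
Among -3, -6, 9, -5, the best is 9 at T2. Subgame-perfect outcome: (T2, V) with payoffs (9, 2).
Now find the simultaneous Nash equilibrium.
Country A's best replies: V→T2; W→T0; X→T1; Y→T0; Z→T0.
Country B's best replies: T0→X; T1→Y; T2→V; T3→W.
Only (T2, V) has each player best-responding; Nash payoffs (9, 2).
Country A's commitment gain: 9 − 9 = 0.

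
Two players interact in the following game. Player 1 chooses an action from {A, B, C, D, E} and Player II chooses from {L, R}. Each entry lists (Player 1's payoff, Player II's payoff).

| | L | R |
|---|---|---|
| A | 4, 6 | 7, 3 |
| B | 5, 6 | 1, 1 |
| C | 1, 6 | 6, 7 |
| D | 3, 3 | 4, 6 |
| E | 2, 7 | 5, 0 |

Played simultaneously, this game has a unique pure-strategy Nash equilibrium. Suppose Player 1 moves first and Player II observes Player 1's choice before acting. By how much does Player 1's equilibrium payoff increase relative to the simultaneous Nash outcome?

1

Work backward from Player II's decision.
- A → Player II plays L (best of 6, 3); Player 1 gets 4.
- B → Player II plays L (best of 6, 1); Player 1 gets 5.
- C → Player II plays R (best of 6, 7); Player 1 gets 6.
- D → Player II plays R (best of 3, 6); Player 1 gets 4.
- E → Player II plays L (best of 7, 0); Player 1 gets 2.
Maximizing over 4, 5, 6, 4, 2, Player 1 chooses C. Subgame-perfect outcome: (C, R) with payoffs (6, 7).
For the simultaneous game, intersect best replies.
Player 1's best replies: L→B; R→A.
Player II's best replies: A→L; B→L; C→R; D→R; E→L.
Only (B, L) has each player best-responding; Nash payoffs (5, 6).
Player 1's commitment gain: 6 − 5 = 1.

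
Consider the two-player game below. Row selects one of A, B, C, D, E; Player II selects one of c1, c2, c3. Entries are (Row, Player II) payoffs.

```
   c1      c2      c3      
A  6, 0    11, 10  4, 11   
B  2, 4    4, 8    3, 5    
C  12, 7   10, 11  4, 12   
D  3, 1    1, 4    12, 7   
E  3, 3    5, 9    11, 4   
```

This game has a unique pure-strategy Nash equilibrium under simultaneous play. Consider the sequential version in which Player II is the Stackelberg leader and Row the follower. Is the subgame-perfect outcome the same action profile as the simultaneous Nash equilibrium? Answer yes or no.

no

Work backward from Row's decision.
- c1 → Row plays C (best of 6, 2, 12, 3, 3); Player II gets 7.
- c2 → Row plays A (best of 11, 4, 10, 1, 5); Player II gets 10.
- c3 → Row plays D (best of 4, 3, 4, 12, 11); Player II gets 7.
Maximizing over 7, 10, 7, Player II chooses c2. Subgame-perfect outcome: (A, c2) with payoffs (11, 10).
Now find the simultaneous Nash equilibrium.
Row's best replies: c1→C; c2→A; c3→D.
Player II's best replies: A→c3; B→c2; C→c3; D→c3; E→c2.
Only (D, c3) has each player best-responding; Nash payoffs (12, 7).
Sequential outcome (A, c2) differs from the Nash profile (D, c3).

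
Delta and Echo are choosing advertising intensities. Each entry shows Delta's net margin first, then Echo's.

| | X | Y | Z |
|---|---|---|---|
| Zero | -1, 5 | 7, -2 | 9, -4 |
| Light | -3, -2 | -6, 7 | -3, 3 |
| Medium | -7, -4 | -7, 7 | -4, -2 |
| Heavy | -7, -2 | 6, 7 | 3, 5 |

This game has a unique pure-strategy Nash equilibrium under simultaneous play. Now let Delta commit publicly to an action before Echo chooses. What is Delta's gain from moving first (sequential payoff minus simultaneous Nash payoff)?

7

Solve by backward induction (Delta leads).
- Zero: Echo compares 5, -2, -4 and picks X; Delta would get -1.
- Light: Echo compares -2, 7, 3 and picks Y; Delta would get -6.
- Medium: Echo compares -4, 7, -2 and picks Y; Delta would get -7.
- Heavy: Echo compares -2, 7, 5 and picks Y; Delta would get 6.
Delta's induced payoffs are -1, -6, -7, 6, so Delta commits to Heavy. Subgame-perfect outcome: (Heavy, Y) with payoffs (6, 7).
For the simultaneous game, intersect best replies.
Delta's best replies: X→Zero; Y→Zero; Z→Zero.
Echo's best replies: Zero→X; Light→Y; Medium→Y; Heavy→Y.
Only (Zero, X) has each player best-responding; Nash payoffs (-1, 5).
Delta's commitment gain: 6 − -1 = 7.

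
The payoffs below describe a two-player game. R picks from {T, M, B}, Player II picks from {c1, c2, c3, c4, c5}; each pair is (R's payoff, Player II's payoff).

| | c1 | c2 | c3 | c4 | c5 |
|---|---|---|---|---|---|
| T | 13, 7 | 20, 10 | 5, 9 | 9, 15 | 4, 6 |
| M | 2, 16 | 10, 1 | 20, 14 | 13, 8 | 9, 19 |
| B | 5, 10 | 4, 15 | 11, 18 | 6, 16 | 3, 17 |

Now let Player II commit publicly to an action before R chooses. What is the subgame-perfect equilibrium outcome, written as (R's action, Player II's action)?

R best-responds to each possible Player II move:
- c1: R compares 13, 2, 5 and picks T; Player II would get 7.
- c2: R compares 20, 10, 4 and picks T; Player II would get 10.
- c3: R compares 5, 20, 11 and picks M; Player II would get 14.
- c4: R compares 9, 13, 6 and picks M; Player II would get 8.
- c5: R compares 4, 9, 3 and picks M; Player II would get 19.
Maximizing over 7, 10, 14, 8, 19, Player II chooses c5. Subgame-perfect outcome: (M, c5) with payoffs (9, 19).

(M, c5)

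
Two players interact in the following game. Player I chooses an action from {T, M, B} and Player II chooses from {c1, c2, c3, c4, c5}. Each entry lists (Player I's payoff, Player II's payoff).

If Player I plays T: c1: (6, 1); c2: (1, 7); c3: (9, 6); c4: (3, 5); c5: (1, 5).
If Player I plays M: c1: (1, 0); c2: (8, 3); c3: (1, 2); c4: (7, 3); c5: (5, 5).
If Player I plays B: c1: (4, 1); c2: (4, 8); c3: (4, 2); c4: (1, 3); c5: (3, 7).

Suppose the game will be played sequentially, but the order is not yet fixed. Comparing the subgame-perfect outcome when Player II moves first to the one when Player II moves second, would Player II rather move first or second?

If Player I leads: Player II's best replies are T→c2, M→c5, B→c2; Player I's induced payoffs 1, 5, 4; outcome (M, c5), payoffs (5, 5).
If Player II leads: Player I's best replies are c1→T, c2→M, c3→T, c4→M, c5→M; Player II's induced payoffs 1, 3, 6, 3, 5; outcome (T, c3), payoffs (9, 6).
Player II gets 6 moving first and 5 moving second, so Player II prefers to move first.

first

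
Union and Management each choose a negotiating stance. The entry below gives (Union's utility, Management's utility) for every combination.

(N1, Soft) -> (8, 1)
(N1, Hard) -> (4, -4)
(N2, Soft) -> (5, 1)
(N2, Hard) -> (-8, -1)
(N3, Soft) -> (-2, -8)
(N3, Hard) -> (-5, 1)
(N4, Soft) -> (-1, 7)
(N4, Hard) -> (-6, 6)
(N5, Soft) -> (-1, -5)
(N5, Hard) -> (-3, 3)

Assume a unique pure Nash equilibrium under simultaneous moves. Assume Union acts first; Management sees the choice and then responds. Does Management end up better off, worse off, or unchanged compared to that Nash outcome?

unchanged

Solve by backward induction (Union leads).
- N1: BR = Soft, leader payoff 8.
- N2: BR = Soft, leader payoff 5.
- N3: BR = Hard, leader payoff -5.
- N4: BR = Soft, leader payoff -1.
- N5: BR = Hard, leader payoff -3.
Among 8, 5, -5, -1, -3, the best is 8 at N1. Subgame-perfect outcome: (N1, Soft) with payoffs (8, 1).
For the simultaneous game, intersect best replies.
Union's best replies: Soft→N1; Hard→N1.
Management's best replies: N1→Soft; N2→Soft; N3→Hard; N4→Soft; N5→Hard.
The unique mutual best reply is (N1, Soft), giving (8, 1).
Management earns 1 sequentially versus 1 at the Nash outcome: unchanged.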